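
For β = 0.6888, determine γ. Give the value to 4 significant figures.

γ = 1/√(1 − β²) = 1/√(1 − 0.6888²) = 1/√(0.525555) = 1.379

γ ≈ 1.379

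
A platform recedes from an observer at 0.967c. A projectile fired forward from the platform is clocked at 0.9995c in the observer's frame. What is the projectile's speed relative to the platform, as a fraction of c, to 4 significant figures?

u' ≈ 0.9706c

Inverse velocity addition: u' = (u − v)/(1 − uv/c²)
= (0.9995 − 0.967)/(1 − 0.9995×0.967) = 0.03250/0.0334835 = 0.9706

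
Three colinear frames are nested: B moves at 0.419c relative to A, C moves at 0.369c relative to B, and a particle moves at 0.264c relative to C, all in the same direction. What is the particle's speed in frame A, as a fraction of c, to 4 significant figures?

Compose boost 2: (0.369 + 0.419)/(1 + 0.369×0.419) = 0.7880/1.15461 = 0.682481
Compose boost 3: (0.264 + 0.682481)/(1 + 0.264×0.682481) = 0.946481/1.18017 = 0.8020

u ≈ 0.8020c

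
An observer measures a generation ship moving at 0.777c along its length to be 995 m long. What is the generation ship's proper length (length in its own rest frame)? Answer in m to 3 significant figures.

L₀ ≈ 1580 m

γ = 1/√(1 − 0.777²) = 1.5886
L₀ = γL = 1.5886 × 995 = 1580 m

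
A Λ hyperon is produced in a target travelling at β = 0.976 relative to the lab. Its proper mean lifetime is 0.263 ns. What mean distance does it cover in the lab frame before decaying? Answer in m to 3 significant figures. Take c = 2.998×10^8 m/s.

d ≈ 0.353 m

γ = 1/√(1 − 0.976²) = 4.5920
Dilated lifetime: Δt = γτ₀ = 4.5920 × 0.263 ns = 1.2077 ns
d = vΔt = 0.976c × 1.2077 ns = 2.9260×10^8 m/s × 1.2077×10^-9 s = 0.353 m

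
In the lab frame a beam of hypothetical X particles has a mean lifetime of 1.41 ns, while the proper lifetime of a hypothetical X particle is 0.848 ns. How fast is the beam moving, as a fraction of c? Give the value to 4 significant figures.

γ = Δt/τ₀ = 1.41/0.848 = 1.66274
β = √(1 − 1/γ²) = √(1 − 1/1.66274²) = 0.7989

β ≈ 0.7989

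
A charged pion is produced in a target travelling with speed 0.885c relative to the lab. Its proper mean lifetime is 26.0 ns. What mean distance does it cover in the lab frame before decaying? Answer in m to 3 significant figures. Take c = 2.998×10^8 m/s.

d ≈ 14.8 m

γ = 1/√(1 − 0.885²) = 2.1478
Dilated lifetime: Δt = γτ₀ = 2.1478 × 26.0 ns = 55.843 ns
d = vΔt = 0.885c × 55.843 ns = 2.6532×10^8 m/s × 5.5843×10^-8 s = 14.8 m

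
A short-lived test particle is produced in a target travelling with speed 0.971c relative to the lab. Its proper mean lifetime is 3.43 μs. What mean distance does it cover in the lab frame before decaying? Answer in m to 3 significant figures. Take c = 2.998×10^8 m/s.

γ = 1/√(1 − 0.971²) = 4.1827
Dilated lifetime: Δt = γτ₀ = 4.1827 × 3.43 μs = 14.347 μs
d = vΔt = 0.971c × 14.347 μs = 2.9111×10^8 m/s × 1.4347×10^-5 s = 4180 m

d ≈ 4180 m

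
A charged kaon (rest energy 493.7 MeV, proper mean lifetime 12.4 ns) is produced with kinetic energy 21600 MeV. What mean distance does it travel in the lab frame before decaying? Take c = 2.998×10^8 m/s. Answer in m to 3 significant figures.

γ = 1 + K/(m₀c²) = 1 + 21600/493.7 = 44.751
β = √(1 − 1/γ²) = 0.99975
Dilated lifetime: γτ₀ = 44.751 × 12.4 ns = 554.92 ns
d = βc·γτ₀ = 0.99975 × (2.998×10^8 m/s) × 5.5492×10^-7 s = 166 m

d ≈ 166 m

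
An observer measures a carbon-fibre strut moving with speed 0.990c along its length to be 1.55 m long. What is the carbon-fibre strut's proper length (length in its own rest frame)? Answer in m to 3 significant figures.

γ = 1/√(1 − 0.990²) = 7.0888
L₀ = γL = 7.0888 × 1.55 = 11.0 m

L₀ ≈ 11.0 m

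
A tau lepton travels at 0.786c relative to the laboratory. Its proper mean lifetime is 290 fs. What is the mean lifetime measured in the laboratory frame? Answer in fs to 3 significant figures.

γ = 1/√(1 − 0.786²) = 1.6175
Time dilation: Δt = γτ₀ = 1.6175 × 290 fs = 469 fs

Δt ≈ 469 fs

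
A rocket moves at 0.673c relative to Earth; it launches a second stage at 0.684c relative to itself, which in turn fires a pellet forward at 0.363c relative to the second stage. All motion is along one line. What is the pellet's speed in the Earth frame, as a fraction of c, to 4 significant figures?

u ≈ 0.9663c

Compose boost 2: (0.684 + 0.673)/(1 + 0.684×0.673) = 1.357/1.46033 = 0.929241
Compose boost 3: (0.363 + 0.929241)/(1 + 0.363×0.929241) = 1.29224/1.33731 = 0.9663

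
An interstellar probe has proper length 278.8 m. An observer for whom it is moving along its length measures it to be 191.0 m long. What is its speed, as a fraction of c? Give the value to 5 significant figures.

γ = L₀/L = 278.8/191.0 = 1.459686
β = √(1 − 1/γ²) = 0.72847

β ≈ 0.72847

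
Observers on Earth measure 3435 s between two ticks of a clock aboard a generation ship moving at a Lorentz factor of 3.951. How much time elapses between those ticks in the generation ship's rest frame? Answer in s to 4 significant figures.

τ₀ ≈ 869.4 s

γ = 3.951 (given)
Proper time: τ₀ = Δt/γ = 3435/3.951 = 869.4 s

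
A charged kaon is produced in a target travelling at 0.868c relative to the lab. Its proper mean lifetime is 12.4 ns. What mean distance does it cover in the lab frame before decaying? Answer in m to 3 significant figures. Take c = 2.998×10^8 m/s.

γ = 1/√(1 − 0.868²) = 2.0138
Dilated lifetime: Δt = γτ₀ = 2.0138 × 12.4 ns = 24.972 ns
d = vΔt = 0.868c × 24.972 ns = 2.6023×10^8 m/s × 2.4972×10^-8 s = 6.50 m

d ≈ 6.50 m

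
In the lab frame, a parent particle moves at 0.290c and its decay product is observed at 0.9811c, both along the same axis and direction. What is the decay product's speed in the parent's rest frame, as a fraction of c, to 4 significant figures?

Inverse velocity addition: u' = (u − v)/(1 − uv/c²)
= (0.9811 − 0.290)/(1 − 0.9811×0.290) = 0.6911/0.715481 = 0.9659

u' ≈ 0.9659c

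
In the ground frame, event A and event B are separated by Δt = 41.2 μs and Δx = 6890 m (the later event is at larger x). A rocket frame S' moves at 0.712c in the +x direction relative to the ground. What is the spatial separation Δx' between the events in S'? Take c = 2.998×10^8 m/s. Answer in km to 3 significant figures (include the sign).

Δx' ≈ -2.71 km

γ = 1/√(1 − 0.712²) = 1.4241
Δx' = γ(Δx − vΔt) = 1.4241 × (6890 m − 0.712×(2.998×10^8 m/s)×41.2×10^-6 s)
= 1.4241 × (-1904.5 m) = -2.71 km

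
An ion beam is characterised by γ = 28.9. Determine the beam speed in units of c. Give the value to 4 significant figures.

β ≈ 0.9994

β = √(1 − 1/γ²) = √(1 − 1/28.9²) = √(0.998803) = 0.9994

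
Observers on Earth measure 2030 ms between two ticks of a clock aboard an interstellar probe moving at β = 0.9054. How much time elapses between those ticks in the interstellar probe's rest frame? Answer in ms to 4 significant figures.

τ₀ ≈ 861.9 ms

γ = 1/√(1 − 0.9054²) = 2.35538
Proper time: τ₀ = Δt/γ = 2030/2.35538 = 861.9 ms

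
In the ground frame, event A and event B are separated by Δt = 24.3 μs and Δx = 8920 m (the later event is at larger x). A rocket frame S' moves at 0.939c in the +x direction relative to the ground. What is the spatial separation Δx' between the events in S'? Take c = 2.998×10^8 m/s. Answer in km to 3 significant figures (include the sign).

Δx' ≈ 6.05 km

γ = 1/√(1 − 0.939²) = 2.9077
Δx' = γ(Δx − vΔt) = 2.9077 × (8920 m − 0.939×(2.998×10^8 m/s)×24.3×10^-6 s)
= 2.9077 × (2079.3 m) = 6.05 km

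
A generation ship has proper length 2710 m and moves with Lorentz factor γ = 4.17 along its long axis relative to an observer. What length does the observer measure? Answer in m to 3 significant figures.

L ≈ 650 m

γ = 4.17 (given)
Length contraction: L = L₀/γ = 2710/4.17 = 650 m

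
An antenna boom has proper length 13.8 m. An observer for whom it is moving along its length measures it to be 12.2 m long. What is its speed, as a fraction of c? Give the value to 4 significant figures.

γ = L₀/L = 13.8/12.2 = 1.13115
β = √(1 − 1/γ²) = 0.4674

β ≈ 0.4674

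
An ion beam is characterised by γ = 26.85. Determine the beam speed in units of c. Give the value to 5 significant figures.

β ≈ 0.99931

β = √(1 − 1/γ²) = √(1 − 1/26.85²) = √(0.9986129) = 0.99931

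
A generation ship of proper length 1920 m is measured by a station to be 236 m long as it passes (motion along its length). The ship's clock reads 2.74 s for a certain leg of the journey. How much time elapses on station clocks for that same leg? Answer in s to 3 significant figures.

Length contraction ⇒ γ = L₀/L = 1920/236 = 8.1356
Time dilation: Δt = γτ₀ = 8.1356 × 2.74 s = 22.3 s

Δt ≈ 22.3 s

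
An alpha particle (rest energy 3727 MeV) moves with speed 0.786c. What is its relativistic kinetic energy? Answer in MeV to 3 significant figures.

K ≈ 2300 MeV

γ = 1/√(1 − 0.786²) = 1.6175
K = (γ − 1)m₀c² = (1.6175 − 1) × 3727 MeV = 0.61753 × 3727 MeV = 2300 MeV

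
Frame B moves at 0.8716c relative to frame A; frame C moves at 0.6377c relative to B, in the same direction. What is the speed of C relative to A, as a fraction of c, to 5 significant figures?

Compose boost 2: (0.6377 + 0.8716)/(1 + 0.6377×0.8716) = 1.5093/1.555819 = 0.97010

u ≈ 0.97010c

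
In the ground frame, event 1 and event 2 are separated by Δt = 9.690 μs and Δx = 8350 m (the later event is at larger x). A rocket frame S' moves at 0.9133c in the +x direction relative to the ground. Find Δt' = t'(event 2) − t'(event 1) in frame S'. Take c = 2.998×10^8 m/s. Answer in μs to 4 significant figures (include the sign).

Δt' ≈ -38.66 μs

γ = 1/√(1 − 0.9133²) = 2.45527
Δt' = γ(Δt − vΔx/c²) = 2.45527 × (9.690 μs − 0.9133×8350 m / (2.998×10^8 m/s))
= 2.45527 × (-15.7471 μs) = -38.66 μs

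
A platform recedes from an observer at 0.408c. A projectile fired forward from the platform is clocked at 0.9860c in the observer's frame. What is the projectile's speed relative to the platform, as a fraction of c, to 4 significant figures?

u' ≈ 0.9670c

Inverse velocity addition: u' = (u − v)/(1 − uv/c²)
= (0.9860 − 0.408)/(1 − 0.9860×0.408) = 0.5780/0.597712 = 0.9670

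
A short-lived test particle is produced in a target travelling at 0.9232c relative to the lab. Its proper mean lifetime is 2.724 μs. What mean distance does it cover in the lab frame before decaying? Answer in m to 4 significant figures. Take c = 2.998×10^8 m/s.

γ = 1/√(1 − 0.9232²) = 2.60200
Dilated lifetime: Δt = γτ₀ = 2.60200 × 2.724 μs = 7.08785 μs
d = vΔt = 0.9232c × 7.08785 μs = 2.76775×10^8 m/s × 7.08785×10^-6 s = 1962 m

d ≈ 1962 m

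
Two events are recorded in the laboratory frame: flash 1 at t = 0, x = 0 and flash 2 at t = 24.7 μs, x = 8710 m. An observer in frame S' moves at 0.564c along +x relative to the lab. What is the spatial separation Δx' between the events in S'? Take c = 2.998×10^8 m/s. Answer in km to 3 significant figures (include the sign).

γ = 1/√(1 − 0.564²) = 1.2110
Δx' = γ(Δx − vΔt) = 1.2110 × (8710 m − 0.564×(2.998×10^8 m/s)×24.7×10^-6 s)
= 1.2110 × (4533.5 m) = 5.49 km

Δx' ≈ 5.49 km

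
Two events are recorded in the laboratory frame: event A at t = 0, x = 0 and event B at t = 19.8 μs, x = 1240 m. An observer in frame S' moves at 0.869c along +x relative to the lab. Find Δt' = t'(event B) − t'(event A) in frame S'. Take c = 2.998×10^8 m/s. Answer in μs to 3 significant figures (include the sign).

γ = 1/√(1 − 0.869²) = 2.0210
Δt' = γ(Δt − vΔx/c²) = 2.0210 × (19.8 μs − 0.869×1240 m / (2.998×10^8 m/s))
= 2.0210 × (16.206 μs) = 32.8 μs

Δt' ≈ 32.8 μs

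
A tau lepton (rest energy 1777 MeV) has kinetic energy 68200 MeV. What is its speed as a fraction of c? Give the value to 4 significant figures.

β ≈ 0.9997

γ = 1 + K/(m₀c²) = 1 + 68200/1777 = 39.3793
β = √(1 − 1/γ²) = 0.9997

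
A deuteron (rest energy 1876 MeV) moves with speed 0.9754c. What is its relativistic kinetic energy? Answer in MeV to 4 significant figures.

γ = 1/√(1 − 0.9754²) = 4.53633
K = (γ − 1)m₀c² = (4.53633 − 1) × 1876 MeV = 3.53633 × 1876 MeV = 6634 MeV

K ≈ 6634 MeV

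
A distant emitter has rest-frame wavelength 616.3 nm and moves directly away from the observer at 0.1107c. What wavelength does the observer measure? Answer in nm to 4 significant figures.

Relativistic Doppler: λ_obs = λ_src √((1+β)/(1−β))
= 616.3 × √(1.11070/0.889300) = 616.3 × 1.11757 = 688.8 nm

λ_obs ≈ 688.8 nm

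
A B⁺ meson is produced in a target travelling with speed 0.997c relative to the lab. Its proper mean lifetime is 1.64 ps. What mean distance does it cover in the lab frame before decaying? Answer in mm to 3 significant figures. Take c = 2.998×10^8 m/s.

d ≈ 6.33 mm

γ = 1/√(1 − 0.997²) = 12.920
Dilated lifetime: Δt = γτ₀ = 12.920 × 1.64 ps = 21.188 ps
d = vΔt = 0.997c × 21.188 ps = 2.9890×10^8 m/s × 2.1188×10^-11 s = 6.33 mm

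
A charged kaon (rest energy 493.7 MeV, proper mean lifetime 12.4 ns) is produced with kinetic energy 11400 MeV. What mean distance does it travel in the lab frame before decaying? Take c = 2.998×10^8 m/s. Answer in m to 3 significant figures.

d ≈ 89.5 m

γ = 1 + K/(m₀c²) = 1 + 11400/493.7 = 24.091
β = √(1 − 1/γ²) = 0.99914
Dilated lifetime: γτ₀ = 24.091 × 12.4 ns = 298.73 ns
d = βc·γτ₀ = 0.99914 × (2.998×10^8 m/s) × 2.9873×10^-7 s = 89.5 m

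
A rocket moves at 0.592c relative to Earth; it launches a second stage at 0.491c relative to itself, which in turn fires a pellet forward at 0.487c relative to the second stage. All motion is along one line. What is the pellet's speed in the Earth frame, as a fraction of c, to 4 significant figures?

u ≈ 0.9414c

Compose boost 2: (0.491 + 0.592)/(1 + 0.491×0.592) = 1.083/1.29067 = 0.839098
Compose boost 3: (0.487 + 0.839098)/(1 + 0.487×0.839098) = 1.32610/1.40864 = 0.9414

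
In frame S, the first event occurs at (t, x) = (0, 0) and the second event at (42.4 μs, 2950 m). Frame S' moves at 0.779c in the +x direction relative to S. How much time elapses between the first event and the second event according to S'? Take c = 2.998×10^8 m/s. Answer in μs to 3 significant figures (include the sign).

Δt' ≈ 55.4 μs

γ = 1/√(1 − 0.779²) = 1.5948
Δt' = γ(Δt − vΔx/c²) = 1.5948 × (42.4 μs − 0.779×2950 m / (2.998×10^8 m/s))
= 1.5948 × (34.735 μs) = 55.4 μs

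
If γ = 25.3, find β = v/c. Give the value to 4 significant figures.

β ≈ 0.9992

β = √(1 − 1/γ²) = √(1 − 1/25.3²) = √(0.998438) = 0.9992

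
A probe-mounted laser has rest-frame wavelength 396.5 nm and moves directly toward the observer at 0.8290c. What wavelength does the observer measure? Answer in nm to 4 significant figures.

λ_obs ≈ 121.2 nm

Relativistic Doppler: λ_obs = λ_src √((1−β)/(1+β))
= 396.5 × √(0.171000/1.82900) = 396.5 × 0.305767 = 121.2 nm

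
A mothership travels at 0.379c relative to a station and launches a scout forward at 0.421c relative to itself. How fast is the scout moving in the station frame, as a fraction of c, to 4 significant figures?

u ≈ 0.6899c

Compose boost 2: (0.421 + 0.379)/(1 + 0.421×0.379) = 0.8000/1.15956 = 0.6899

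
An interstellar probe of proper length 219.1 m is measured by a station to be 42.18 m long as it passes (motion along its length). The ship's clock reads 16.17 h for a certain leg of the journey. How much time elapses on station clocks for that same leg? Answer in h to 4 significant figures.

Length contraction ⇒ γ = L₀/L = 219.1/42.18 = 5.19440
Time dilation: Δt = γτ₀ = 5.19440 × 16.17 h = 83.99 h

Δt ≈ 83.99 h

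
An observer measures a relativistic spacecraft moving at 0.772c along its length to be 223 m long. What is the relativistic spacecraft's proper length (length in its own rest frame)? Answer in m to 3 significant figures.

L₀ ≈ 351 m

γ = 1/√(1 − 0.772²) = 1.5733
L₀ = γL = 1.5733 × 223 = 351 m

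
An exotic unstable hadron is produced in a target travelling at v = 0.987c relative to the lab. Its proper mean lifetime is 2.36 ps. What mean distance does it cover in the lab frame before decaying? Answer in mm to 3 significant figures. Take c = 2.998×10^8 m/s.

d ≈ 4.35 mm

γ = 1/√(1 − 0.987²) = 6.2220
Dilated lifetime: Δt = γτ₀ = 6.2220 × 2.36 ps = 14.684 ps
d = vΔt = 0.987c × 14.684 ps = 2.9590×10^8 m/s × 1.4684×10^-11 s = 4.35 mm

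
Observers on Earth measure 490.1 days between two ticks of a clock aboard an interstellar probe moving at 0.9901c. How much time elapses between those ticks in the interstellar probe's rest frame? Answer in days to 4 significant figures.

γ = 1/√(1 − 0.9901²) = 7.12435
Proper time: τ₀ = Δt/γ = 490.1/7.12435 = 68.79 days

τ₀ ≈ 68.79 days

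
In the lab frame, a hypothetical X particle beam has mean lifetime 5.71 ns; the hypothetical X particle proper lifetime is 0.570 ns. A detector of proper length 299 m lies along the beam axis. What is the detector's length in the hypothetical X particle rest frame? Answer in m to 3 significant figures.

Time dilation ⇒ γ = Δt/τ₀ = 5.71/0.570 = 10.018
Length contraction: L = L₀/γ = 299/10.018 = 29.8 m

L ≈ 29.8 m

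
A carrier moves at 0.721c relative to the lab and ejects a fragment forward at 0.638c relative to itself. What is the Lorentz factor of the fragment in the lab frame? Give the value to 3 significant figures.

γ ≈ 2.74

u_lab = (0.638 + 0.721)/(1 + 0.638×0.721) = 1.359/1.46000 = 0.930823
γ = 1/√(1 − 0.930823²) = 2.74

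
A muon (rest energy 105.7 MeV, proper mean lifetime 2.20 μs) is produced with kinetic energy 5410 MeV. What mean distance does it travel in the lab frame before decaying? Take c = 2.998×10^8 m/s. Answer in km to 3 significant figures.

γ = 1 + K/(m₀c²) = 1 + 5410/105.7 = 52.183
β = √(1 − 1/γ²) = 0.99982
Dilated lifetime: γτ₀ = 52.183 × 2.20 μs = 114.80 μs
d = βc·γτ₀ = 0.99982 × (2.998×10^8 m/s) × 0.00011480 s = 34.4 km

d ≈ 34.4 km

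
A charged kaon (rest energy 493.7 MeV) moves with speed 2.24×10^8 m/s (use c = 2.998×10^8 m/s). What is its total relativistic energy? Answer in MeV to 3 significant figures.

E ≈ 743 MeV

β = v/c = 2.24×10^8 / 2.998×10^8 = 0.74716
γ = 1/√(1 − 0.74716²) = 1.5046
E = γm₀c² = 1.5046 × 493.7 MeV = 743 MeV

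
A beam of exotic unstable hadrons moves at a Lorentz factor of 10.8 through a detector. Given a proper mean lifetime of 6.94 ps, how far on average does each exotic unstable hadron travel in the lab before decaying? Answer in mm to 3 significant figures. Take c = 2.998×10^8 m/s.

β = √(1 − 1/γ²) = √(1 − 1/10.8²) = 0.99570
Dilated lifetime: Δt = γτ₀ = 10.8 × 6.94 ps = 74.952 ps
d = vΔt = 0.99570c × 74.952 ps = 2.9851×10^8 m/s × 7.4952×10^-11 s = 22.4 mm

d ≈ 22.4 mm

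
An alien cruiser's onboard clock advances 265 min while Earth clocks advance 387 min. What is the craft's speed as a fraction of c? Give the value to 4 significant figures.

β ≈ 0.7288

γ = Δt/τ₀ = 387/265 = 1.46038
β = √(1 − 1/γ²) = √(1 − 1/1.46038²) = 0.7288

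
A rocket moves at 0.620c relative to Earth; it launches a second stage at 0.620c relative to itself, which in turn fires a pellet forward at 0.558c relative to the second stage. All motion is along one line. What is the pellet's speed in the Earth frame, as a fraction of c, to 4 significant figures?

Compose boost 2: (0.620 + 0.620)/(1 + 0.620×0.620) = 1.240/1.38440 = 0.895695
Compose boost 3: (0.558 + 0.895695)/(1 + 0.558×0.895695) = 1.45369/1.49980 = 0.9693

u ≈ 0.9693c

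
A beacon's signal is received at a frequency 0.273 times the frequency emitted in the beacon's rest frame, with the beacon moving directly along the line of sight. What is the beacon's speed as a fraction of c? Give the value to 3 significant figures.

β ≈ 0.861

f_obs/f_src = √((1−β)/(1+β)) = 0.273  ⇒  (1−β)/(1+β) = 0.074529
β = |1 − D²|/(1 + D²) = |1 − 0.074529|/(1 + 0.074529) = 0.861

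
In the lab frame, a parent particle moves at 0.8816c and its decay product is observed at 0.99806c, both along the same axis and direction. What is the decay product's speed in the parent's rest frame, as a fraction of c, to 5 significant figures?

Inverse velocity addition: u' = (u − v)/(1 − uv/c²)
= (0.99806 − 0.8816)/(1 − 0.99806×0.8816) = 0.11646/0.1201103 = 0.96961

u' ≈ 0.96961c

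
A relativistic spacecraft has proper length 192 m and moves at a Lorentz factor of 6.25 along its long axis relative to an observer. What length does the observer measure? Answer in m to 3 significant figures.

γ = 6.25 (given)
Length contraction: L = L₀/γ = 192/6.25 = 30.7 m

L ≈ 30.7 m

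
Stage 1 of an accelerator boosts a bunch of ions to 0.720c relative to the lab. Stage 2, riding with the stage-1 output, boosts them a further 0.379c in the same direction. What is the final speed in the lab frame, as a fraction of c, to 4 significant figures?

Compose boost 2: (0.379 + 0.720)/(1 + 0.379×0.720) = 1.099/1.27288 = 0.8634

u ≈ 0.8634c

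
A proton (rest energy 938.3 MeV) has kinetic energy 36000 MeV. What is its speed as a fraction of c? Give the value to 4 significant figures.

β ≈ 0.9997

γ = 1 + K/(m₀c²) = 1 + 36000/938.3 = 39.3673
β = √(1 − 1/γ²) = 0.9997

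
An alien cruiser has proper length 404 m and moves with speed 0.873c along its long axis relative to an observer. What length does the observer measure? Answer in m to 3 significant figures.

L ≈ 197 m

γ = 1/√(1 − 0.873²) = 2.0504
Length contraction: L = L₀/γ = 404/2.0504 = 197 m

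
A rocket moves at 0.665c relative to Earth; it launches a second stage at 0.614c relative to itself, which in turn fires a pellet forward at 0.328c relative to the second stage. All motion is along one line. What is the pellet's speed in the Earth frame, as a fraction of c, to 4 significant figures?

Compose boost 2: (0.614 + 0.665)/(1 + 0.614×0.665) = 1.279/1.40831 = 0.908181
Compose boost 3: (0.328 + 0.908181)/(1 + 0.328×0.908181) = 1.23618/1.29788 = 0.9525

u ≈ 0.9525c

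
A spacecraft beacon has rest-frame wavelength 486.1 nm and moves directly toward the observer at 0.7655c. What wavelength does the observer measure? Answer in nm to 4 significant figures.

λ_obs ≈ 177.2 nm

Relativistic Doppler: λ_obs = λ_src √((1−β)/(1+β))
= 486.1 × √(0.234500/1.76550) = 486.1 × 0.364450 = 177.2 nm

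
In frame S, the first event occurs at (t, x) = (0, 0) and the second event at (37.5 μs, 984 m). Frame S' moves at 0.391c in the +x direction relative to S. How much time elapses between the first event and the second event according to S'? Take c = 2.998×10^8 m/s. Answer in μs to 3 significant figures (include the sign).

γ = 1/√(1 − 0.391²) = 1.0865
Δt' = γ(Δt − vΔx/c²) = 1.0865 × (37.5 μs − 0.391×984 m / (2.998×10^8 m/s))
= 1.0865 × (36.217 μs) = 39.3 μs

Δt' ≈ 39.3 μs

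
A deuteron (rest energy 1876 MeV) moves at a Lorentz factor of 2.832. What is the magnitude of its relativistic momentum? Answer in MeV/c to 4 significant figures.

β = √(1 − 1/γ²) = √(1 − 1/2.832²) = 0.935583
p = γβm₀c = 2.832 × 0.935583 × 1876 MeV/c = 4971 MeV/c

p ≈ 4971 MeV/c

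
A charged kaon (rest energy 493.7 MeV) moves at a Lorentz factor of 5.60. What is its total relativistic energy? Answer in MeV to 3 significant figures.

E ≈ 2760 MeV

γ = 5.60 (given)
E = γm₀c² = 5.60 × 493.7 MeV = 2760 MeV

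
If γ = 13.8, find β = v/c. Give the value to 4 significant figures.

β ≈ 0.9974

β = √(1 − 1/γ²) = √(1 − 1/13.8²) = √(0.994749) = 0.9974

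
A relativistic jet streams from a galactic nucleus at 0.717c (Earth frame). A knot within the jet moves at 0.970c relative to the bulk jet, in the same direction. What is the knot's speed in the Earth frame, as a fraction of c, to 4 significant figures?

u ≈ 0.9950c

Relativistic velocity addition: u = (u' + v)/(1 + u'v/c²)
= (0.970 + 0.717)/(1 + 0.970×0.717) = 1.687/1.69549 = 0.9950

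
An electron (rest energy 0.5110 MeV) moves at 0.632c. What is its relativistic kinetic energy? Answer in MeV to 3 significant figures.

K ≈ 0.148 MeV

γ = 1/√(1 − 0.632²) = 1.2904
K = (γ − 1)m₀c² = (1.2904 − 1) × 0.5110 MeV = 0.29038 × 0.5110 MeV = 0.148 MeV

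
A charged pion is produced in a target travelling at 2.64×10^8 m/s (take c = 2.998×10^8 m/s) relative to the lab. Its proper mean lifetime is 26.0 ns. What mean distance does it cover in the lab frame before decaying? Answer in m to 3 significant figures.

d ≈ 14.5 m

β = v/c = 2.64×10^8 / 2.998×10^8 = 0.88059
γ = 1/√(1 − 0.88059²) = 2.1102
Dilated lifetime: Δt = γτ₀ = 2.1102 × 26.0 ns = 54.866 ns
d = vΔt = 0.88059c × 54.866 ns = 2.6400×10^8 m/s × 5.4866×10^-8 s = 14.5 m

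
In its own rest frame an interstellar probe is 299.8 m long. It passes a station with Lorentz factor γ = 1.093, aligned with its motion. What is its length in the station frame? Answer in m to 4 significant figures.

γ = 1.093 (given)
Length contraction: L = L₀/γ = 299.8/1.093 = 274.3 m

L ≈ 274.3 m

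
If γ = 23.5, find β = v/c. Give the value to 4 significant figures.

β = √(1 − 1/γ²) = √(1 − 1/23.5²) = √(0.998189) = 0.9991

β ≈ 0.9991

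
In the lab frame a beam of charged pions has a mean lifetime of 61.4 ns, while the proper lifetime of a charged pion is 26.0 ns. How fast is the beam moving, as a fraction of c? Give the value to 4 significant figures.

γ = Δt/τ₀ = 61.4/26.0 = 2.36154
β = √(1 − 1/γ²) = √(1 − 1/2.36154²) = 0.9059

β ≈ 0.9059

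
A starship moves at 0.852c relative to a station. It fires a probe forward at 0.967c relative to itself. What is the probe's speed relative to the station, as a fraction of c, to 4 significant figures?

u ≈ 0.9973c

Relativistic velocity addition: u = (u' + v)/(1 + u'v/c²)
= (0.967 + 0.852)/(1 + 0.967×0.852) = 1.819/1.82388 = 0.9973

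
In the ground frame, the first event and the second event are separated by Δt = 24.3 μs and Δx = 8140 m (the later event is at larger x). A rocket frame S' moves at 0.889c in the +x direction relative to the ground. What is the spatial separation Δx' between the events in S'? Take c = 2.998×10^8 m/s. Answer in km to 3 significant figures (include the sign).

Δx' ≈ 3.63 km

γ = 1/√(1 − 0.889²) = 2.1838
Δx' = γ(Δx − vΔt) = 2.1838 × (8140 m − 0.889×(2.998×10^8 m/s)×24.3×10^-6 s)
= 2.1838 × (1663.5 m) = 3.63 km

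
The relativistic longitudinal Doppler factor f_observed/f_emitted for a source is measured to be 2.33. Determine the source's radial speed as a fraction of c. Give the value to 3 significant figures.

β ≈ 0.689

f_obs/f_src = √((1+β)/(1−β)) = 2.33  ⇒  (1+β)/(1−β) = 5.4289
β = |1 − D²|/(1 + D²) = |1 − 5.4289|/(1 + 5.4289) = 0.689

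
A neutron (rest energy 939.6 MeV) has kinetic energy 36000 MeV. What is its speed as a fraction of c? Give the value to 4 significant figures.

β ≈ 0.9997

γ = 1 + K/(m₀c²) = 1 + 36000/939.6 = 39.3142
β = √(1 − 1/γ²) = 0.9997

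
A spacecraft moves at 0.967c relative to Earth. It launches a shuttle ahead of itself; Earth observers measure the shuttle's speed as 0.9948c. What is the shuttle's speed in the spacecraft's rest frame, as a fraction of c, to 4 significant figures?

u' ≈ 0.7310c

Inverse velocity addition: u' = (u − v)/(1 − uv/c²)
= (0.9948 − 0.967)/(1 − 0.9948×0.967) = 0.02780/0.0380284 = 0.7310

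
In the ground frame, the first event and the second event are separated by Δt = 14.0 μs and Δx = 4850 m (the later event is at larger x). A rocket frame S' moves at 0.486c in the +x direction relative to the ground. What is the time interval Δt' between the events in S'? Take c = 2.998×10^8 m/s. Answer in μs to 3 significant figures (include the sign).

γ = 1/√(1 − 0.486²) = 1.1442
Δt' = γ(Δt − vΔx/c²) = 1.1442 × (14.0 μs − 0.486×4850 m / (2.998×10^8 m/s))
= 1.1442 × (6.1378 μs) = 7.02 μs

Δt' ≈ 7.02 μs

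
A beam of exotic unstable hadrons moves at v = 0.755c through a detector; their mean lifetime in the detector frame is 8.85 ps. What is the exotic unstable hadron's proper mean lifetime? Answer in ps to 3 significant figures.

τ₀ ≈ 5.80 ps

γ = 1/√(1 − 0.755²) = 1.5250
Proper time: τ₀ = Δt/γ = 8.85/1.5250 = 5.80 ps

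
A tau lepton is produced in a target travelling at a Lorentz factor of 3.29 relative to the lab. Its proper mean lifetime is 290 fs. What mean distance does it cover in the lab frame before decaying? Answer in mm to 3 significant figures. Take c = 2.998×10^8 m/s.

β = √(1 − 1/γ²) = √(1 − 1/3.29²) = 0.95269
Dilated lifetime: Δt = γτ₀ = 3.29 × 290 fs = 954.10 fs
d = vΔt = 0.95269c × 954.10 fs = 2.8562×10^8 m/s × 9.5410×10^-13 s = 0.273 mm

d ≈ 0.273 mm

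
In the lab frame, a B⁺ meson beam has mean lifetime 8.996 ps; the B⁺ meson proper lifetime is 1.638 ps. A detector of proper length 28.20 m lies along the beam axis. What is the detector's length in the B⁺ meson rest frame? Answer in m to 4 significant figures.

L ≈ 5.135 m

Time dilation ⇒ γ = Δt/τ₀ = 8.996/1.638 = 5.49206
Length contraction: L = L₀/γ = 28.20/5.49206 = 5.135 m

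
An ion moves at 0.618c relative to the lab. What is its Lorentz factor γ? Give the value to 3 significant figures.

γ = 1/√(1 − β²) = 1/√(1 − 0.618²) = 1/√(0.61808) = 1.27

γ ≈ 1.27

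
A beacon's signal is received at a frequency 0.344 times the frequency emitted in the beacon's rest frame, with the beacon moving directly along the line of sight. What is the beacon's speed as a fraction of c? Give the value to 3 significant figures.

β ≈ 0.788

f_obs/f_src = √((1−β)/(1+β)) = 0.344  ⇒  (1−β)/(1+β) = 0.11834
β = |1 − D²|/(1 + D²) = |1 − 0.11834|/(1 + 0.11834) = 0.788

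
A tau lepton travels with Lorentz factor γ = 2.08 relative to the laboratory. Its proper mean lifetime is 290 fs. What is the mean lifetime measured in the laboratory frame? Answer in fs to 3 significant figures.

Δt ≈ 603 fs

γ = 2.08 (given)
Time dilation: Δt = γτ₀ = 2.08 × 290 fs = 603 fs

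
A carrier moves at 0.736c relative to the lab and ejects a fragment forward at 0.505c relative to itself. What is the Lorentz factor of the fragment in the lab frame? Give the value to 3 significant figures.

γ ≈ 2.35

u_lab = (0.505 + 0.736)/(1 + 0.505×0.736) = 1.241/1.37168 = 0.904730
γ = 1/√(1 − 0.904730²) = 2.35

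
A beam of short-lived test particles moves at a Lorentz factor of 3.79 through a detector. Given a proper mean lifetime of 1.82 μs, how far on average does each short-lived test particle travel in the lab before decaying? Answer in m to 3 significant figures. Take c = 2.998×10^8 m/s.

d ≈ 1990 m

β = √(1 − 1/γ²) = √(1 − 1/3.79²) = 0.96456
Dilated lifetime: Δt = γτ₀ = 3.79 × 1.82 μs = 6.8978 μs
d = vΔt = 0.96456c × 6.8978 μs = 2.8918×10^8 m/s × 6.8978×10^-6 s = 1990 m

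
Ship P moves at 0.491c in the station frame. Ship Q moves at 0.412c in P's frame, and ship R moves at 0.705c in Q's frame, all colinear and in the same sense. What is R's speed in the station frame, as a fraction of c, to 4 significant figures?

u ≈ 0.9520c

Compose boost 2: (0.412 + 0.491)/(1 + 0.412×0.491) = 0.9030/1.20229 = 0.751065
Compose boost 3: (0.705 + 0.751065)/(1 + 0.705×0.751065) = 1.45607/1.52950 = 0.9520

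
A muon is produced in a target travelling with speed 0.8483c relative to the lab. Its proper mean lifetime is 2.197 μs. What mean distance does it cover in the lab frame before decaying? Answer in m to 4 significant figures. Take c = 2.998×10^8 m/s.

γ = 1/√(1 − 0.8483²) = 1.88852
Dilated lifetime: Δt = γτ₀ = 1.88852 × 2.197 μs = 4.14907 μs
d = vΔt = 0.8483c × 4.14907 μs = 2.54320×10^8 m/s × 4.14907×10^-6 s = 1055 m

d ≈ 1055 m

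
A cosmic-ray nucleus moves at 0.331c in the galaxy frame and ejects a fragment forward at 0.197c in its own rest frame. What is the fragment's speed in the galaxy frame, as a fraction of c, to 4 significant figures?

Compose boost 2: (0.197 + 0.331)/(1 + 0.197×0.331) = 0.5280/1.06521 = 0.4957

u ≈ 0.4957c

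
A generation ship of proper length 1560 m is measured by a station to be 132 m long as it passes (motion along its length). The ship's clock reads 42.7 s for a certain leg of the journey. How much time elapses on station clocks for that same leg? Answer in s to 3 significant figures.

Δt ≈ 505 s

Length contraction ⇒ γ = L₀/L = 1560/132 = 11.818
Time dilation: Δt = γτ₀ = 11.818 × 42.7 s = 505 s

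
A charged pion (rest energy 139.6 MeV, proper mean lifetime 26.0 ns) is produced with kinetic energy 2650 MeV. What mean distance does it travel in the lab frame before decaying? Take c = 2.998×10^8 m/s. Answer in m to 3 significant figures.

d ≈ 156 m

γ = 1 + K/(m₀c²) = 1 + 2650/139.6 = 19.983
β = √(1 − 1/γ²) = 0.99875
Dilated lifetime: γτ₀ = 19.983 × 26.0 ns = 519.55 ns
d = βc·γτ₀ = 0.99875 × (2.998×10^8 m/s) × 5.1955×10^-7 s = 156 m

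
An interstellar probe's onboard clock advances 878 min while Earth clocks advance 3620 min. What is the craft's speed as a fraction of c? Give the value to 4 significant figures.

β ≈ 0.9701

γ = Δt/τ₀ = 3620/878 = 4.12301
β = √(1 − 1/γ²) = √(1 − 1/4.12301²) = 0.9701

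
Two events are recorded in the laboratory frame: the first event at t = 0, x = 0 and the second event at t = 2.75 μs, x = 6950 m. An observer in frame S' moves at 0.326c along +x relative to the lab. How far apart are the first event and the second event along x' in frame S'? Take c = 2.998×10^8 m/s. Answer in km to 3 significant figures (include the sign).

Δx' ≈ 7.07 km

γ = 1/√(1 − 0.326²) = 1.0578
Δx' = γ(Δx − vΔt) = 1.0578 × (6950 m − 0.326×(2.998×10^8 m/s)×2.75×10^-6 s)
= 1.0578 × (6681.2 m) = 7.07 km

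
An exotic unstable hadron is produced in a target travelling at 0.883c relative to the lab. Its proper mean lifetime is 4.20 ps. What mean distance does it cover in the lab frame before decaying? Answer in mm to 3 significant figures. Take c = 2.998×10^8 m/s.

γ = 1/√(1 − 0.883²) = 2.1305
Dilated lifetime: Δt = γτ₀ = 2.1305 × 4.20 ps = 8.9481 ps
d = vΔt = 0.883c × 8.9481 ps = 2.6472×10^8 m/s × 8.9481×10^-12 s = 2.37 mm

d ≈ 2.37 mm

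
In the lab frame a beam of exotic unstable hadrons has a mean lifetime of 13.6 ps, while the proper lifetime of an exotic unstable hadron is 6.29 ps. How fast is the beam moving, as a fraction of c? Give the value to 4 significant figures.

β ≈ 0.8866

γ = Δt/τ₀ = 13.6/6.29 = 2.16216
β = √(1 − 1/γ²) = √(1 − 1/2.16216²) = 0.8866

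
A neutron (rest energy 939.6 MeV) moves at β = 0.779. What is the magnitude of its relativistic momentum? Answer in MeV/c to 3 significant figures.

p ≈ 1170 MeV/c

γ = 1/√(1 − 0.779²) = 1.5948
p = γβm₀c = 1.5948 × 0.779 × 939.6 MeV/c = 1170 MeV/c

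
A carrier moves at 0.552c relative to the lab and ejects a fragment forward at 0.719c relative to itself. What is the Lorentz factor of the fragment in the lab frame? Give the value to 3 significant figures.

γ ≈ 2.41

u_lab = (0.719 + 0.552)/(1 + 0.719×0.552) = 1.271/1.39689 = 0.909880
γ = 1/√(1 − 0.909880²) = 2.41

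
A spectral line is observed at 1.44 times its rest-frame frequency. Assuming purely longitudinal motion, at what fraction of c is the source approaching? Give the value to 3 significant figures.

f_obs/f_src = √((1+β)/(1−β)) = 1.44  ⇒  (1+β)/(1−β) = 2.0736
β = |1 − D²|/(1 + D²) = |1 − 2.0736|/(1 + 2.0736) = 0.349

β ≈ 0.349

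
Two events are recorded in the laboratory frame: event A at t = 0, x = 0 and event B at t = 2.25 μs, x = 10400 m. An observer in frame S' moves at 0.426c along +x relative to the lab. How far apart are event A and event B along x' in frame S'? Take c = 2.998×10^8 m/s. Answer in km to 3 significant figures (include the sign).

γ = 1/√(1 − 0.426²) = 1.1053
Δx' = γ(Δx − vΔt) = 1.1053 × (10400 m − 0.426×(2.998×10^8 m/s)×2.25×10^-6 s)
= 1.1053 × (10113 m) = 11.2 km

Δx' ≈ 11.2 km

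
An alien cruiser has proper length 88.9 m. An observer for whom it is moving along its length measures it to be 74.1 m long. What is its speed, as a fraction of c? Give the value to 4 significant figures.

β ≈ 0.5525

γ = L₀/L = 88.9/74.1 = 1.19973
β = √(1 − 1/γ²) = 0.5525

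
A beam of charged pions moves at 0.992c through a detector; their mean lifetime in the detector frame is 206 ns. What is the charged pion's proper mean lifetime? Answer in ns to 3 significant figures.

γ = 1/√(1 − 0.992²) = 7.9216
Proper time: τ₀ = Δt/γ = 206/7.9216 = 26.0 ns

τ₀ ≈ 26.0 ns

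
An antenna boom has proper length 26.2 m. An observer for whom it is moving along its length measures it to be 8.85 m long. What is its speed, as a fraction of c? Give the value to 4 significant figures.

γ = L₀/L = 26.2/8.85 = 2.96045
β = √(1 − 1/γ²) = 0.9412

β ≈ 0.9412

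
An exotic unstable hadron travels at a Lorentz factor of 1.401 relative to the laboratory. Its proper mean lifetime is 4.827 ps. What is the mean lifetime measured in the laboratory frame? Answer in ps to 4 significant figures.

Δt ≈ 6.763 ps

γ = 1.401 (given)
Time dilation: Δt = γτ₀ = 1.401 × 4.827 ps = 6.763 ps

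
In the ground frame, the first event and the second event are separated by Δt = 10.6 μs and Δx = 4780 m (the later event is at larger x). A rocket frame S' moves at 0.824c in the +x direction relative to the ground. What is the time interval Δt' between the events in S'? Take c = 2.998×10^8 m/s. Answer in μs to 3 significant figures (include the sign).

Δt' ≈ -4.48 μs

γ = 1/√(1 − 0.824²) = 1.7649
Δt' = γ(Δt − vΔx/c²) = 1.7649 × (10.6 μs − 0.824×4780 m / (2.998×10^8 m/s))
= 1.7649 × (-2.5378 μs) = -4.48 μs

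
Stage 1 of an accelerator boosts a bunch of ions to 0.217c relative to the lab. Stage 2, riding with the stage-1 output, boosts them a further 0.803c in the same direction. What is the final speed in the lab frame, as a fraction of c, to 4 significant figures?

Compose boost 2: (0.803 + 0.217)/(1 + 0.803×0.217) = 1.020/1.17425 = 0.8686

u ≈ 0.8686c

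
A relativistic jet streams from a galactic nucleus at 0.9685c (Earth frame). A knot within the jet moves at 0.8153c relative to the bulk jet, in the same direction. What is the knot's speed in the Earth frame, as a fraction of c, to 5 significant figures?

Relativistic velocity addition: u = (u' + v)/(1 + u'v/c²)
= (0.8153 + 0.9685)/(1 + 0.8153×0.9685) = 1.7838/1.789618 = 0.99675

u ≈ 0.99675c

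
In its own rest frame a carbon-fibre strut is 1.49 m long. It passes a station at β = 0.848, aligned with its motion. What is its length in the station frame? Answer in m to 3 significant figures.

γ = 1/√(1 − 0.848²) = 1.8868
Length contraction: L = L₀/γ = 1.49/1.8868 = 0.790 m

L ≈ 0.790 m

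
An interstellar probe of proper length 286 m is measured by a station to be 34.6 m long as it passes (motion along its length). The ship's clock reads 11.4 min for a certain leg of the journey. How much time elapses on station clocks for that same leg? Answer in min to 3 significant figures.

Δt ≈ 94.2 min

Length contraction ⇒ γ = L₀/L = 286/34.6 = 8.2659
Time dilation: Δt = γτ₀ = 8.2659 × 11.4 min = 94.2 min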